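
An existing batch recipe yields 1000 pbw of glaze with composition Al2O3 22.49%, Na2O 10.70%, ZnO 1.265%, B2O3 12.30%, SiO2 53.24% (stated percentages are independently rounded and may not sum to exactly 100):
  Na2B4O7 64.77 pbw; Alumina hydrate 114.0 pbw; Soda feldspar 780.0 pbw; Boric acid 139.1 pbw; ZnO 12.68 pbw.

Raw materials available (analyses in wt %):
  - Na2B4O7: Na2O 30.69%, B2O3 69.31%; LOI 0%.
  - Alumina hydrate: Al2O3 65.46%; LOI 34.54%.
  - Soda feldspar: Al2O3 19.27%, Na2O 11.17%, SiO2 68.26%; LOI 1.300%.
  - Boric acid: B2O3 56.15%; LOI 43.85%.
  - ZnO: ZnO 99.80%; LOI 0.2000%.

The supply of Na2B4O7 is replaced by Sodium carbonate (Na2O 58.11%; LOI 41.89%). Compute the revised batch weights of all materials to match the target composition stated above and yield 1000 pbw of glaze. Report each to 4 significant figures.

Every computation carries full float precision at every stage; rounding to four significant digits extends to each mid-chain value as shown; each reported value takes a single rounding — derived quantities (the five compositions, glass mass, the totals, ignition loss, yield) are carried from the weighed amounts per 1000 pbw of glass at full precision as quoted within either problem or answer.
Oxide mass targets, per 1000 pbw glaze:
  Al2O3: 22.49% × 1000 = 224.9 pbw
  Na2O: 10.70% × 1000 = 107.0 pbw
  ZnO: 1.265% × 1000 = 12.65 pbw
  B2O3: 12.30% × 1000 = 123.0 pbw
  SiO2: 53.24% × 1000 = 532.4 pbw
Per-oxide balance check on the weights just shown, per the basis as stated (sum by sum, the targets are met within answer rounding):
  Al2O3: 114.0·0.6546 + 780.0·0.1927 = 224.9 pbw (target 224.9 pbw)
  Na2O: 34.21·0.5811 + 780.0·0.1117 = 107.0 pbw (target 107.0 pbw)
  ZnO: 12.68·0.9980 = 12.65 pbw (target 12.65 pbw)
  B2O3: 219.1·0.5615 = 123.0 pbw (target 123.0 pbw)
  SiO2: 780.0·0.6826 = 532.4 pbw (target 532.4 pbw)
Glass-mass sanity pass: total batch − LOI = 1000 pbw (oxide target masses add up to 1000 pbw; the stated basis being 1000 pbw — any gap is answer rounding).
Batch grand total — Σ batch = 1160 pbw; LOI removed, Σ of batch·LOI: 159.9 pbw; the yield ratio, glass ÷ batch: 86.21%.

Revised batch per 1000 pbw glaze:
  Sodium carbonate: 34.21 pbw
  Alumina hydrate: 114.0 pbw
  Soda feldspar: 780.0 pbw
  Boric acid: 219.1 pbw
  ZnO: 12.68 pbw
Total batch = 1160 pbw; LOI loss = 159.9 pbw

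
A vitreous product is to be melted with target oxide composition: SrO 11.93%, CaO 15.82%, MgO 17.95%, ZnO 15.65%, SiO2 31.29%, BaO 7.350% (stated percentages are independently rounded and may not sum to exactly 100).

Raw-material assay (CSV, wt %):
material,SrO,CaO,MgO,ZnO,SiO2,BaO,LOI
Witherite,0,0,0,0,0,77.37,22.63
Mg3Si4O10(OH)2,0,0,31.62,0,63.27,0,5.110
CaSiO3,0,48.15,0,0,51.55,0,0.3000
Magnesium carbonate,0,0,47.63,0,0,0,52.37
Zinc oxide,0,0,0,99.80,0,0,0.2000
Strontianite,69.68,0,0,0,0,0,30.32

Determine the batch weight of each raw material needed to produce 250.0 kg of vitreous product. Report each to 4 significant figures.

Batch per 250.0 kg vitreous product:
  Witherite: 23.75 kg
  Mg3Si4O10(OH)2: 56.71 kg
  CaSiO3: 82.14 kg
  Magnesium carbonate: 56.57 kg
  Zinc oxide: 39.20 kg
  Strontianite: 42.80 kg
Total batch = 301.2 kg; LOI loss = 51.20 kg; yield = 83.00%

Values along the way are rounded off to 4 significant figures when quoted — every computation carries exact precision at each step — a single rounding produces every reported value — derived quantities are rebuilt starting from the weights on 250.0 kg of glass in full float precision (ignition loss, six oxide percentages, net glass mass, totals, yield), as written in problem or answer.
Oxide-by-oxide targets in 250.0 kg vitreous product:
  SrO: 11.93% × 250.0 = 29.82 kg
  CaO: 15.82% × 250.0 = 39.55 kg
  MgO: 17.95% × 250.0 = 44.88 kg
  ZnO: 15.65% × 250.0 = 39.12 kg
  SiO2: 31.29% × 250.0 = 78.22 kg
  BaO: 7.350% × 250.0 = 18.38 kg
A balance pass over the oxides, using the reported weights, under the basis named above (summed amounts equal target values modulo rounding of the values):
  SrO: 42.80·0.6968 = 29.82 kg (target 29.82 kg)
  CaO: 82.14·0.4815 = 39.55 kg (target 39.55 kg)
  MgO: 56.71·0.3162 + 56.57·0.4763 = 44.88 kg (target 44.88 kg)
  ZnO: 39.20·0.9980 = 39.12 kg (target 39.12 kg)
  SiO2: 56.71·0.6327 + 82.14·0.5155 = 78.22 kg (target 78.22 kg)
  BaO: 23.75·0.7737 = 18.38 kg (target 18.38 kg)
Mass balance on the glass: total batch − LOI = 250.0 kg (targets for the oxides total 250.0 kg; basis as stated: 250.0 kg — rounding explains the deltas).
Batch grand total — Σ batch = 301.2 kg; LOI loss = Σ batch·LOI = 51.20 kg; the yield ratio, glass ÷ batch: 83.00%.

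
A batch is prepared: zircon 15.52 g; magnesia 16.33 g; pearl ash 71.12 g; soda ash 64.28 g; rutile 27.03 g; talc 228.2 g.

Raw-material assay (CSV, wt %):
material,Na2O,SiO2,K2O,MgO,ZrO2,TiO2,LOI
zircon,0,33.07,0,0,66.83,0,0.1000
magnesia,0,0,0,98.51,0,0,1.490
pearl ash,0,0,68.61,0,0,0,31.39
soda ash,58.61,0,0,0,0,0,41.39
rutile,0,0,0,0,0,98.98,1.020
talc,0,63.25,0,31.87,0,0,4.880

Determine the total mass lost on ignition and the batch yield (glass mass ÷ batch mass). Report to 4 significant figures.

Working values appear rounded to four significant figures at each printed step. Every computation carries full float precision at each step — a single rounding produces every reported number — derived quantities (the totals, net glass mass, yield, six oxide percentages, LOI) are carried at full float precision starting from the weights per 361.9 g of glass, precisely as stated by question or answer.
Ignition loss by material:
  zircon: 15.52 × 0.001000 = 0.01552 g
  magnesia: 16.33 × 0.01490 = 0.2433 g
  pearl ash: 71.12 × 0.3139 = 22.32 g
  soda ash: 64.28 × 0.4139 = 26.61 g
  rutile: 27.03 × 0.01020 = 0.2757 g
  talc: 228.2 × 0.04880 = 11.14 g
Total LOI = 60.60 g
Glass = batch − LOI = 422.5 − 60.60 = 361.9 g

LOI loss = 60.60 g; glass = 361.9 g; yield = 85.66%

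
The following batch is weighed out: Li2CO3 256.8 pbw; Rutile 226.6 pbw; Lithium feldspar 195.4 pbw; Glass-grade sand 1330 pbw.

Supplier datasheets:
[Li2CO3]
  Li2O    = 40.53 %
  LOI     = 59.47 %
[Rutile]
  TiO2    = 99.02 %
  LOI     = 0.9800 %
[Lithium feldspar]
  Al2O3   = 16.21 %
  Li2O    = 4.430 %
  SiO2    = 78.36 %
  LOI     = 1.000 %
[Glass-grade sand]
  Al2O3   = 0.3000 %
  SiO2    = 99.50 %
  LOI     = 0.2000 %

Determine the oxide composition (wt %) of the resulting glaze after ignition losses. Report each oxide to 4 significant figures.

All arithmetic maintains exact precision end to end; rounding to 4 significant figures applies to every working value as shown; exactly one rounding is applied to each reported figure; derived quantities (yield, the totals, LOI, the four compositions, net glass mass) are rebuilt at full precision from the weighed amounts for 1849 pbw of glass as quoted within either problem or answer.
Delivered oxide masses:
  TiO2: 226.6·0.9902 = 224.4 pbw
  Al2O3: 195.4·0.1621 + 1330·0.003000 = 35.66 pbw
  Li2O: 256.8·0.4053 + 195.4·0.04430 = 112.7 pbw
  SiO2: 195.4·0.7836 + 1330·0.9950 = 1476 pbw
LOI: 256.8·0.5947 + 226.6·0.009800 + 195.4·0.01000 + 1330·0.002000 = 159.6 pbw
batch − LOI leaves glass = 2009 − 159.6 = 1849 pbw (the oxide masses sum to this)
oxide / glass × 100 gives the wt %

Glass mass = 1849 pbw (batch 2009 − LOI 159.6).
Composition: TiO2 12.13%, Al2O3 1.929%, Li2O 6.096%, SiO2 79.84%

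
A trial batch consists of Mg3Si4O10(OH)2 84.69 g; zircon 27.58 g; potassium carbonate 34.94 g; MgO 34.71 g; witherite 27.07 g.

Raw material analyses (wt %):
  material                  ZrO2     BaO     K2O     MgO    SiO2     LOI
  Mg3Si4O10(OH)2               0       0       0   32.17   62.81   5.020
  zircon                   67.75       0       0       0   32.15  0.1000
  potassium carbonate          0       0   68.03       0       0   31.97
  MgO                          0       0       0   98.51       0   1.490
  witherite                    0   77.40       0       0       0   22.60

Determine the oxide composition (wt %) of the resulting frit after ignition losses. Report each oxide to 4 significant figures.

Intermediates are shown rounded to four significant figures on the page — the working math keeps full precision from start to finish; exactly one rounding goes into every reported result. The derived quantities are rebuilt using the weight values for 186.9 g of glass in full precision (the yield, five oxide percentages, LOI, net glass mass, totals) as set out in question or answer.
Delivered oxide masses:
  ZrO2: 27.58·0.6775 = 18.69 g
  BaO: 27.07·0.7740 = 20.95 g
  K2O: 34.94·0.6803 = 23.77 g
  MgO: 84.69·0.3217 + 34.71·0.9851 = 61.44 g
  SiO2: 84.69·0.6281 + 27.58·0.3215 = 62.06 g
LOI: 84.69·0.05020 + 27.58·0.001000 + 34.94·0.3197 + 34.71·0.01490 + 27.07·0.2260 = 22.08 g
Net of LOI, the glass mass = 209.0 − 22.08 = 186.9 g (equal to the oxide-mass sum)
wt %: oxide over glass, times 100

Glass mass = 186.9 g (batch 209.0 − LOI 22.08).
Composition: ZrO2 9.997%, BaO 11.21%, K2O 12.72%, MgO 32.87%, SiO2 33.20%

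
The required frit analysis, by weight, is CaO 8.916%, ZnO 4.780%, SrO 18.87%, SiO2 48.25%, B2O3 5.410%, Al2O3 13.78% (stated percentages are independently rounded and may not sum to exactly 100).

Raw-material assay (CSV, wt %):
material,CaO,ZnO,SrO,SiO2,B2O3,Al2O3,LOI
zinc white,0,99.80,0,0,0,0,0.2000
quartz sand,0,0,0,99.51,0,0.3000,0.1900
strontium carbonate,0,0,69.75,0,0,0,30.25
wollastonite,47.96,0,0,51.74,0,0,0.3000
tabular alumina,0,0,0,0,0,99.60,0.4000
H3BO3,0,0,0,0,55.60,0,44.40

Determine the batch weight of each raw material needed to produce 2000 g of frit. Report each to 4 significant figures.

Working values are displayed with 4-significant-digit rounding as written. Every computation maintains full precision at every stage — each reported figure takes just one rounding — derived quantities (yield, LOI, net glass mass, totals, six oxide percentages) are carried starting from the weights at 2000 g of glass in full float precision as written in the problem or answer text.
Target masses of each oxide per 2000 g frit:
  CaO: 8.916% × 2000 = 178.3 g
  ZnO: 4.780% × 2000 = 95.60 g
  SrO: 18.87% × 2000 = 377.4 g
  SiO2: 48.25% × 2000 = 965.0 g
  B2O3: 5.410% × 2000 = 108.2 g
  Al2O3: 13.78% × 2000 = 275.6 g
Sums-versus-targets review working from each reported weight, against the basis in use (each sum matches its target mass within answer rounding):
  CaO: 371.8·0.4796 = 178.3 g (target 178.3 g)
  ZnO: 95.79·0.9980 = 95.60 g (target 95.60 g)
  SrO: 541.1·0.6975 = 377.4 g (target 377.4 g)
  SiO2: 776.4·0.9951 + 371.8·0.5174 = 965.0 g (target 965.0 g)
  B2O3: 194.6·0.5560 = 108.2 g (target 108.2 g)
  Al2O3: 776.4·0.003000 + 274.4·0.9960 = 275.6 g (target 275.6 g)
Mass balance on the glass: total batch − LOI = 2000 g (per-oxide target masses sum to 2000 g; the stated basis being 2000 g — a pure rounding effect).
Batch total: Σ batch = 2254 g; LOI loss = Σ batch·LOI = 254.0 g; as yield: glass ÷ batch → 88.73%.

Batch per 2000 g frit:
  zinc white: 95.79 g
  quartz sand: 776.4 g
  strontium carbonate: 541.1 g
  wollastonite: 371.8 g
  tabular alumina: 274.4 g
  H3BO3: 194.6 g
Total batch = 2254 g; LOI loss = 254.0 g; yield = 88.73%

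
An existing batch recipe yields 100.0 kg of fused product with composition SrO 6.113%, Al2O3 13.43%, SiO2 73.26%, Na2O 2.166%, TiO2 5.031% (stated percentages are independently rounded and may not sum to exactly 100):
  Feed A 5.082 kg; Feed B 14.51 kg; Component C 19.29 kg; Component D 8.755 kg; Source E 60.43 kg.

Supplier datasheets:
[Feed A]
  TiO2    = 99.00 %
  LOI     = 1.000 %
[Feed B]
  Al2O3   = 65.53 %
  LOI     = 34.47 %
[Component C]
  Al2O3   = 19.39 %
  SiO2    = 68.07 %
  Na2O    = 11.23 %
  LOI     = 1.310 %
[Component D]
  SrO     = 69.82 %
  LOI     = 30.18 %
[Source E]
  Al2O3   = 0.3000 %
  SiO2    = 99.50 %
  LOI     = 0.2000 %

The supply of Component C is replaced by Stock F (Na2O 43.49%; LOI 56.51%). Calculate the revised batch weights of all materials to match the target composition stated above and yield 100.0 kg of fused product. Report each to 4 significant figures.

Every computation maintains full precision at all times; intermediates appear, rounded to four significant figures, at each printed step. Each reported result includes exactly one rounding. Derived quantities (totals, yield, net glass mass, ignition loss, five oxide percentages) are re-derived at full precision using the weight values for 100.0 kg of glass as quoted within question or answer.
Oxide mass targets, per 100.0 kg fused product:
  SrO: 6.113% × 100.0 = 6.113 kg
  Al2O3: 13.43% × 100.0 = 13.43 kg
  SiO2: 73.26% × 100.0 = 73.26 kg
  Na2O: 2.166% × 100.0 = 2.166 kg
  TiO2: 5.031% × 100.0 = 5.031 kg
Oxide-by-oxide audit applying the batch weights above, at the basis given (sum by sum, the targets are met modulo rounding of the values):
  SrO: 8.755·0.6982 = 6.113 kg (target 6.113 kg)
  Al2O3: 20.16·0.6553 + 73.63·0.003000 = 13.43 kg (target 13.43 kg)
  SiO2: 73.63·0.9950 = 73.26 kg (target 73.26 kg)
  Na2O: 4.980·0.4349 = 2.166 kg (target 2.166 kg)
  TiO2: 5.082·0.9900 = 5.031 kg (target 5.031 kg)
Glass-mass closure: Σ batch − LOI loss = 100.0 kg (targets for the oxides total 100.0 kg; the stated basis being 100.0 kg — a pure rounding effect).
Batch grand total — Σ batch = 112.6 kg; Σ batch·LOI gives LOI loss = 12.60 kg; as yield: glass ÷ batch → 88.81%.

Revised batch per 100.0 kg fused product:
  Feed A: 5.082 kg
  Feed B: 20.16 kg
  Stock F: 4.980 kg
  Component D: 8.755 kg
  Source E: 73.63 kg
Total batch = 112.6 kg; LOI loss = 12.60 kg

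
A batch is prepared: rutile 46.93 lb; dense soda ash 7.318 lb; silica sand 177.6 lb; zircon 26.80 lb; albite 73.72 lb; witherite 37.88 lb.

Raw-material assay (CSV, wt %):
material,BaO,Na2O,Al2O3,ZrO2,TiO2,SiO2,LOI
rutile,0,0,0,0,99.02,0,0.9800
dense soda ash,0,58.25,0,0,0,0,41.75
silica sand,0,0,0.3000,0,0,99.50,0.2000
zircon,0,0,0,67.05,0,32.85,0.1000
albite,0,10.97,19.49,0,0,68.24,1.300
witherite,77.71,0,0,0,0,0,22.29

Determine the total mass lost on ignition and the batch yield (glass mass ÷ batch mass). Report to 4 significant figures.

LOI loss = 13.30 lb; glass = 356.9 lb; yield = 96.41%

The intermediate values appear rounded off to 4 significant digits across the worked steps; the whole derivation carries full precision all the way through. Each reported figure receives exactly one rounding; all derived quantities are re-derived at full precision (yield, totals, glass mass, LOI, six oxide percentages) from the batch weights per 356.9 lb of glass, exactly as printed in either problem or answer.
Loss on ignition, line by line:
  rutile: 46.93 × 0.009800 = 0.4599 lb
  dense soda ash: 7.318 × 0.4175 = 3.055 lb
  silica sand: 177.6 × 0.002000 = 0.3552 lb
  zircon: 26.80 × 0.001000 = 0.02680 lb
  albite: 73.72 × 0.01300 = 0.9584 lb
  witherite: 37.88 × 0.2229 = 8.443 lb
Total LOI = 13.30 lb
Glass = batch − LOI = 370.2 − 13.30 = 356.9 lb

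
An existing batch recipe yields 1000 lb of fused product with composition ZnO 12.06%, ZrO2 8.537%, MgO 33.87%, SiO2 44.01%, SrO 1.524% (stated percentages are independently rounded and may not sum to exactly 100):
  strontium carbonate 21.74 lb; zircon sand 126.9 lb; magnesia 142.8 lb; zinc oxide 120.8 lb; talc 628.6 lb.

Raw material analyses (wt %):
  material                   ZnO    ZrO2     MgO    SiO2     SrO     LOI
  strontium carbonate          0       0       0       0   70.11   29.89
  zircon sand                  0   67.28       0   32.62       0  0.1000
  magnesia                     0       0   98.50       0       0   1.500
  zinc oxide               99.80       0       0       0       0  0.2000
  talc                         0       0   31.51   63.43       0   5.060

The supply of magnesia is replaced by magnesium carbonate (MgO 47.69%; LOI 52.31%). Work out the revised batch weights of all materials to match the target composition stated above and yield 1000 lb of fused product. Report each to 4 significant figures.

The intermediate values are displayed, rounded to 4 significant figures, in the working; each numeric step maintains full precision end to end. Every reported number takes a single rounding; the derived quantities are re-derived from the batch weights for 1000 lb of glass in exact precision (yield, totals, glass mass, five oxide percentages, ignition loss), exactly as shown in the question or the answer.
Target masses of each oxide per 1000 lb fused product:
  ZnO: 12.06% × 1000 = 120.6 lb
  ZrO2: 8.537% × 1000 = 85.37 lb
  MgO: 33.87% × 1000 = 338.7 lb
  SiO2: 44.01% × 1000 = 440.1 lb
  SrO: 1.524% × 1000 = 15.24 lb
Oxide-by-oxide audit with the batch weights as given, against the basis in use (target by target, the sums agree modulo rounding of the values):
  ZnO: 120.8·0.9980 = 120.6 lb (target 120.6 lb)
  ZrO2: 126.9·0.6728 = 85.38 lb (target 85.37 lb)
  MgO: 294.9·0.4769 + 628.6·0.3151 = 338.7 lb (target 338.7 lb)
  SiO2: 126.9·0.3262 + 628.6·0.6343 = 440.1 lb (target 440.1 lb)
  SrO: 21.74·0.7011 = 15.24 lb (target 15.24 lb)
Glass-mass sanity pass: batch Σ − ignition loss = 1000 lb (summing oxide targets gives 1000 lb; versus the stated basis of 1000 lb — rounding explains the deltas).
Whole-batch sum: Σ batch = 1193 lb; Σ batch·LOI gives LOI loss = 192.9 lb; glass ÷ batch gives a yield of 83.83%.

Revised batch per 1000 lb fused product:
  strontium carbonate: 21.74 lb
  zircon sand: 126.9 lb
  magnesium carbonate: 294.9 lb
  zinc oxide: 120.8 lb
  talc: 628.6 lb
Total batch = 1193 lb; LOI loss = 192.9 lb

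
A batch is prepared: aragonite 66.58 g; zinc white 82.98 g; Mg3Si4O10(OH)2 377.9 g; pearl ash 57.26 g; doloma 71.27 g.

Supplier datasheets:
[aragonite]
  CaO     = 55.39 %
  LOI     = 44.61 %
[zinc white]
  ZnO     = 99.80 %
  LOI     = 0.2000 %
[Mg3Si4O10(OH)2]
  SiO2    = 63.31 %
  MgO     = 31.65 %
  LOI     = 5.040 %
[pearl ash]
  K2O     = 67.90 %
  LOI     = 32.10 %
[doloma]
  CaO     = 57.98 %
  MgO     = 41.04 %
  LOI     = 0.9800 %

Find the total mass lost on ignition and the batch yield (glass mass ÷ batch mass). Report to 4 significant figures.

The working math holds exact precision at every stage. Values along the way appear (rounded to 4 significant figures) across the worked steps. Each reported number undergoes a single rounding; the derived quantities (the five compositions, the totals, yield, glass mass, LOI) are computed in exact precision from the batch weights for 588.0 g of glass as written in problem or answer.
Each material's LOI contribution:
  aragonite: 66.58 × 0.4461 = 29.70 g
  zinc white: 82.98 × 0.002000 = 0.1660 g
  Mg3Si4O10(OH)2: 377.9 × 0.05040 = 19.05 g
  pearl ash: 57.26 × 0.3210 = 18.38 g
  doloma: 71.27 × 0.009800 = 0.6984 g
Total LOI = 67.99 g
Glass = batch − LOI = 656.0 − 67.99 = 588.0 g

LOI loss = 67.99 g; glass = 588.0 g; yield = 89.64%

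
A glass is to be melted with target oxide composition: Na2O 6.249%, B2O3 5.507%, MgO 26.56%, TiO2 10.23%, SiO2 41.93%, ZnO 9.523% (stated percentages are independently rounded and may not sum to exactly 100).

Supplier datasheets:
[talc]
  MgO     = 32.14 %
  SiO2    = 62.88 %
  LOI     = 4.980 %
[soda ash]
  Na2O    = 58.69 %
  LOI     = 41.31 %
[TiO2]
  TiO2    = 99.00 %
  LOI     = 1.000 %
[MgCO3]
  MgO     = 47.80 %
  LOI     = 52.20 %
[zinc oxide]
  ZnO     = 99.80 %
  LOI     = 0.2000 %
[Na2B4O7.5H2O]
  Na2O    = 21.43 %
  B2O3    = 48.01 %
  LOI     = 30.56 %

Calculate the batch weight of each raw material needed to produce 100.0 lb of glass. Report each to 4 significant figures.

In-progress results are displayed with 4-significant-digit rounding alongside each step — every computation keeps full precision at each step — exactly one rounding is applied to every reported result — derived quantities are re-derived using the weight values at 100.0 lb of glass at full precision (yield, net glass mass, six oxide percentages, ignition loss, the totals) as given in the problem or the answer.
Per-oxide target masses for 100.0 lb glass:
  Na2O: 6.249% × 100.0 = 6.249 lb
  B2O3: 5.507% × 100.0 = 5.507 lb
  MgO: 26.56% × 100.0 = 26.56 lb
  TiO2: 10.23% × 100.0 = 10.23 lb
  SiO2: 41.93% × 100.0 = 41.93 lb
  ZnO: 9.523% × 100.0 = 9.523 lb
Sums-versus-targets review per the reported batch figures, at the basis given (every target is met by its sum inside rounding margins):
  Na2O: 6.459·0.5869 + 11.47·0.2143 = 6.249 lb (target 6.249 lb)
  B2O3: 11.47·0.4801 = 5.507 lb (target 5.507 lb)
  MgO: 66.68·0.3214 + 10.73·0.4780 = 26.56 lb (target 26.56 lb)
  TiO2: 10.33·0.9900 = 10.23 lb (target 10.23 lb)
  SiO2: 66.68·0.6288 = 41.93 lb (target 41.93 lb)
  ZnO: 9.542·0.9980 = 9.523 lb (target 9.523 lb)
Glass-mass bookkeeping: batch Σ − ignition loss = 99.99 lb (summing oxide targets gives 100.0 lb; the stated basis being 100.0 lb — any gap is answer rounding).
Batch total: Σ batch = 115.2 lb; LOI removed, Σ of batch·LOI: 15.22 lb; yield = glass ÷ total batch = 86.79%.

Batch per 100.0 lb glass:
  talc: 66.68 lb
  soda ash: 6.459 lb
  TiO2: 10.33 lb
  MgCO3: 10.73 lb
  zinc oxide: 9.542 lb
  Na2B4O7.5H2O: 11.47 lb
Total batch = 115.2 lb; LOI loss = 15.22 lb; yield = 86.79%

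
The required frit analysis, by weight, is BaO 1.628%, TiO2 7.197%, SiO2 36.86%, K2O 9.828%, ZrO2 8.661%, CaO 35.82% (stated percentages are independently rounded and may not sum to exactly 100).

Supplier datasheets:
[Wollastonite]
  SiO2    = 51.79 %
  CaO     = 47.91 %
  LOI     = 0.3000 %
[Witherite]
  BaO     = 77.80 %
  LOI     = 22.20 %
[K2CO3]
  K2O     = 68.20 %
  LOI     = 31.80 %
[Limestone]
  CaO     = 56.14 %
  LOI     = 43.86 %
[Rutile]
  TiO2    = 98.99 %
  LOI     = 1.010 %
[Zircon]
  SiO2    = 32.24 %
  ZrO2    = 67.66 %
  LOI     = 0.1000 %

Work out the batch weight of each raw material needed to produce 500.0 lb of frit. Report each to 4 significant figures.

Batch per 500.0 lb frit:
  Wollastonite: 316.0 lb
  Witherite: 10.46 lb
  K2CO3: 72.05 lb
  Limestone: 49.33 lb
  Rutile: 36.35 lb
  Zircon: 64.00 lb
Total batch = 548.2 lb; LOI loss = 48.25 lb; yield = 91.20%

All internal work maintains full precision in all steps — working values appear rounded to 4 significant figures as written; a single rounding yields each reported figure — the derived quantities (six oxide percentages, yield, ignition loss, totals, glass mass) are recomputed at full float precision starting from the weights at 500.0 lb of glass as given in the problem or answer text.
Target masses of each oxide per 500.0 lb frit:
  BaO: 1.628% × 500.0 = 8.140 lb
  TiO2: 7.197% × 500.0 = 35.98 lb
  SiO2: 36.86% × 500.0 = 184.3 lb
  K2O: 9.828% × 500.0 = 49.14 lb
  ZrO2: 8.661% × 500.0 = 43.30 lb
  CaO: 35.82% × 500.0 = 179.1 lb
Oxide-by-oxide audit applying the batch weights above, under the basis named above (summed amounts equal target values modulo rounding of the values):
  BaO: 10.46·0.7780 = 8.138 lb (target 8.140 lb)
  TiO2: 36.35·0.9899 = 35.98 lb (target 35.98 lb)
  SiO2: 316.0·0.5179 + 64.00·0.3224 = 184.3 lb (target 184.3 lb)
  K2O: 72.05·0.6820 = 49.14 lb (target 49.14 lb)
  ZrO2: 64.00·0.6766 = 43.30 lb (target 43.30 lb)
  CaO: 316.0·0.4791 + 49.33·0.5614 = 179.1 lb (target 179.1 lb)
Glass-mass sanity pass: total batch − LOI = 499.9 lb (the Σ of target masses is 500.0 lb; with the basis standing at 500.0 lb — deltas are rounding alone).
Adding the batch up: Σ batch = 548.2 lb; the LOI term Σ batch·LOI equals 48.25 lb; yield: glass divided by total = 91.20%.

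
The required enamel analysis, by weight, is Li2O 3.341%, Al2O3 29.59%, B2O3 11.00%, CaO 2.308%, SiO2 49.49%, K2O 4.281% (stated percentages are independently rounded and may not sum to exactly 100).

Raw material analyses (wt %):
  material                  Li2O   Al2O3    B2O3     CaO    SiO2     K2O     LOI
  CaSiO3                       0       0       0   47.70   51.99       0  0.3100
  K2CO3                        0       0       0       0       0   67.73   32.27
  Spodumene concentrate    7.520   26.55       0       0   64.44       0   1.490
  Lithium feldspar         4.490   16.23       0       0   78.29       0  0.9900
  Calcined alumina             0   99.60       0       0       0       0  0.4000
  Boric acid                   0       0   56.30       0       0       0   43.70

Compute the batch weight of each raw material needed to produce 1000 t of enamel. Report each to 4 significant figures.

In-progress results are displayed rounded to 4 significant figures as written. Every computation maintains full precision in every operation; every reported result sees exactly one rounding. The derived quantities are recomputed starting from the weights per 1000 t of glass in exact precision (yield, glass mass, six oxide percentages, the totals, ignition loss), as given in the problem or the answer.
Target masses of each oxide per 1000 t enamel:
  Li2O: 3.341% × 1000 = 33.41 t
  Al2O3: 29.59% × 1000 = 295.9 t
  B2O3: 11.00% × 1000 = 110.0 t
  CaO: 2.308% × 1000 = 23.08 t
  SiO2: 49.49% × 1000 = 494.9 t
  K2O: 4.281% × 1000 = 42.81 t
Balance tally, oxide-wise, from the weights as reported, versus the basis set out (every target is met by its sum given rounding of the digits):
  Li2O: 169.2·0.07520 + 460.8·0.04490 = 33.41 t (target 33.41 t)
  Al2O3: 169.2·0.2655 + 460.8·0.1623 + 176.9·0.9960 = 295.9 t (target 295.9 t)
  B2O3: 195.4·0.5630 = 110.0 t (target 110.0 t)
  CaO: 48.39·0.4770 = 23.08 t (target 23.08 t)
  SiO2: 48.39·0.5199 + 169.2·0.6444 + 460.8·0.7829 = 495.0 t (target 494.9 t)
  K2O: 63.21·0.6773 = 42.81 t (target 42.81 t)
Consistency of the glass mass: whole batch net of LOI = 1000 t (per-oxide target masses sum to 1000 t; versus the stated basis of 1000 t — gaps are rounding artifacts).
Batch grand total — Σ batch = 1114 t; LOI removed, Σ of batch·LOI: 113.7 t; glass ÷ batch gives a yield of 89.79%.

Batch per 1000 t enamel:
  CaSiO3: 48.39 t
  K2CO3: 63.21 t
  Spodumene concentrate: 169.2 t
  Lithium feldspar: 460.8 t
  Calcined alumina: 176.9 t
  Boric acid: 195.4 t
Total batch = 1114 t; LOI loss = 113.7 t; yield = 89.79%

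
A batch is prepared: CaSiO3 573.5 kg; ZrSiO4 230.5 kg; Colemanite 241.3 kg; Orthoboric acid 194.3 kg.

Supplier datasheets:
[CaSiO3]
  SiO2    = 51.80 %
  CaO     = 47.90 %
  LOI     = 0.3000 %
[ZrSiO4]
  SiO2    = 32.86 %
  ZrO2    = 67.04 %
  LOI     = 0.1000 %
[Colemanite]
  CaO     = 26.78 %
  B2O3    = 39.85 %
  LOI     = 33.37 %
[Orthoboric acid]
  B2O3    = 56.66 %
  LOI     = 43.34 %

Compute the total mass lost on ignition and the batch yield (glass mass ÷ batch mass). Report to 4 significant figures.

LOI loss = 166.7 kg; glass = 1073 kg; yield = 86.55%

All internal work runs at full precision from start to finish; mid-chain values are shown, rounded to 4 significant figures, at each printed step; every reported figure sees exactly one rounding — the derived quantities are rebuilt from the weighed amounts for 1073 kg of glass in full precision (net glass mass, the four compositions, the totals, ignition loss, the yield) exactly as shown in the problem or answer text.
Loss on ignition, line by line:
  CaSiO3: 573.5 × 0.003000 = 1.721 kg
  ZrSiO4: 230.5 × 0.001000 = 0.2305 kg
  Colemanite: 241.3 × 0.3337 = 80.52 kg
  Orthoboric acid: 194.3 × 0.4334 = 84.21 kg
Total LOI = 166.7 kg
Glass = batch − LOI = 1240 − 166.7 = 1073 kg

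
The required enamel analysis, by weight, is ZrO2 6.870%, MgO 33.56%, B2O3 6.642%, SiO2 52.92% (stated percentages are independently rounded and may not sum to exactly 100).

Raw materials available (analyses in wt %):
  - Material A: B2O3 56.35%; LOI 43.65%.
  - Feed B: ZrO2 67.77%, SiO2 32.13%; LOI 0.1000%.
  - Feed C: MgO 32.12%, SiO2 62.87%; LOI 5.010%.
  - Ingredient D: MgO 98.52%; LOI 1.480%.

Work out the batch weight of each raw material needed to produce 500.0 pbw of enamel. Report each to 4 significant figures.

All internal work holds full precision in all steps. The intermediate values are shown, with 4-significant-figure rounding, alongside each step. A single rounding finalizes every reported value. Derived quantities are recomputed at full float precision (yield, the totals, the four compositions, LOI, glass mass) starting from the weights on 500.0 pbw of glass exactly as printed in the question or the answer.
The oxide mass targets at 500.0 pbw enamel:
  ZrO2: 6.870% × 500.0 = 34.35 pbw
  MgO: 33.56% × 500.0 = 167.8 pbw
  B2O3: 6.642% × 500.0 = 33.21 pbw
  SiO2: 52.92% × 500.0 = 264.6 pbw
Mass-balance tally per oxide using the reported weights, at the basis given (delivered sums recover each target exact up to rounding of places):
  ZrO2: 50.69·0.6777 = 34.35 pbw (target 34.35 pbw)
  MgO: 395.0·0.3212 + 41.55·0.9852 = 167.8 pbw (target 167.8 pbw)
  B2O3: 58.94·0.5635 = 33.21 pbw (target 33.21 pbw)
  SiO2: 50.69·0.3213 + 395.0·0.6287 = 264.6 pbw (target 264.6 pbw)
Glass-mass sanity pass: total batch − LOI = 500.0 pbw (summing oxide targets gives 500.0 pbw; with the basis standing at 500.0 pbw — rounding explains the deltas).
Summing the batch: Σ batch = 546.2 pbw; LOI removed, Σ of batch·LOI: 46.18 pbw; yield: glass divided by total = 91.54%.

Batch per 500.0 pbw enamel:
  Material A: 58.94 pbw
  Feed B: 50.69 pbw
  Feed C: 395.0 pbw
  Ingredient D: 41.55 pbw
Total batch = 546.2 pbw; LOI loss = 46.18 pbw; yield = 91.54%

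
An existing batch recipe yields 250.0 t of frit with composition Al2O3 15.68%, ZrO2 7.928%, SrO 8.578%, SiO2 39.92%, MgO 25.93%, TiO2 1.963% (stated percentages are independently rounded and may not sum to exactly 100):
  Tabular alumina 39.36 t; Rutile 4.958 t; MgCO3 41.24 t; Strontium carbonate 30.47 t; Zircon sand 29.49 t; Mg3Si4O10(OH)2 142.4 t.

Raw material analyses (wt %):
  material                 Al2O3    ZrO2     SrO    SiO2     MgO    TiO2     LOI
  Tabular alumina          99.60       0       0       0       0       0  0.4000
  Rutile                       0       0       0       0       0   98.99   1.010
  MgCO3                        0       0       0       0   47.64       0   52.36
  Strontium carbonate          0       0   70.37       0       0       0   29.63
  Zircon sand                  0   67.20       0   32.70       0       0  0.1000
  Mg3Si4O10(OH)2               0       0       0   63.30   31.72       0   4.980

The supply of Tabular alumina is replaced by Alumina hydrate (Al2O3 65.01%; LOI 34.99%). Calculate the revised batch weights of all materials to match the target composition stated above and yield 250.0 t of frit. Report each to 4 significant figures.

All internal work holds full precision in every operation. The intermediate values are shown with 4-significant-figure rounding at each printed step — each reported result is rounded a single time — derived quantities (net glass mass, the yield, ignition loss, totals, the six compositions) are computed in full float precision using the weight values on 250.0 t of glass, as written in the problem or the answer.
Per-oxide target masses for 250.0 t frit:
  Al2O3: 15.68% × 250.0 = 39.20 t
  ZrO2: 7.928% × 250.0 = 19.82 t
  SrO: 8.578% × 250.0 = 21.44 t
  SiO2: 39.92% × 250.0 = 99.80 t
  MgO: 25.93% × 250.0 = 64.82 t
  TiO2: 1.963% × 250.0 = 4.908 t
Oxide-by-oxide audit with the batch weights as given, per the basis as stated (oxide sums agree with the targets modulo rounding of the values):
  Al2O3: 60.30·0.6501 = 39.20 t (target 39.20 t)
  ZrO2: 29.49·0.6720 = 19.82 t (target 19.82 t)
  SrO: 30.47·0.7037 = 21.44 t (target 21.44 t)
  SiO2: 29.49·0.3270 + 142.4·0.6330 = 99.78 t (target 99.80 t)
  MgO: 41.24·0.4764 + 142.4·0.3172 = 64.82 t (target 64.82 t)
  TiO2: 4.958·0.9899 = 4.908 t (target 4.908 t)
The glass-mass cross-check: batch Σ − ignition loss = 250.0 t (per-oxide target masses sum to 250.0 t; against the stated basis, 250.0 t — any gap is answer rounding).
Total batch = Σ batch = 308.9 t; loss to ignition Σ batch·LOI = 58.89 t; yield: glass divided by total = 80.93%.

Revised batch per 250.0 t frit:
  Alumina hydrate: 60.30 t
  Rutile: 4.958 t
  MgCO3: 41.24 t
  Strontium carbonate: 30.47 t
  Zircon sand: 29.49 t
  Mg3Si4O10(OH)2: 142.4 t
Total batch = 308.9 t; LOI loss = 58.89 t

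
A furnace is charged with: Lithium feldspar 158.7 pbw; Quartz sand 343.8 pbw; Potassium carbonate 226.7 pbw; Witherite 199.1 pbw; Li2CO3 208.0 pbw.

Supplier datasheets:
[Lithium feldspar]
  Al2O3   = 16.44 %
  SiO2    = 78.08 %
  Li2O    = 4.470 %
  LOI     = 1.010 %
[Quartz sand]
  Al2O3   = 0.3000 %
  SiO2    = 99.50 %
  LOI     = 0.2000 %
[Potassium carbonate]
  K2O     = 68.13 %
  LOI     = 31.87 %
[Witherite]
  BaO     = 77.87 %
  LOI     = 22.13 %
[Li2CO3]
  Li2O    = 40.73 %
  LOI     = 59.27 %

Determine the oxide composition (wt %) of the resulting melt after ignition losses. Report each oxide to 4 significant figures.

Glass mass = 894.4 pbw (batch 1136 − LOI 241.9).
Composition: Al2O3 3.032%, K2O 17.27%, SiO2 52.10%, BaO 17.33%, Li2O 10.27%

In-progress results are printed (rounded to four significant figures) between the steps — all internal work maintains full precision through the solve; exactly one rounding goes into each reported result. The derived quantities (five oxide percentages, LOI, the yield, the totals, glass mass) are computed from the batch weights on 894.4 pbw of glass in exact precision, as set out in the problem or answer text.
Delivered oxide masses:
  Al2O3: 158.7·0.1644 + 343.8·0.003000 = 27.12 pbw
  K2O: 226.7·0.6813 = 154.5 pbw
  SiO2: 158.7·0.7808 + 343.8·0.9950 = 466.0 pbw
  BaO: 199.1·0.7787 = 155.0 pbw
  Li2O: 158.7·0.04470 + 208.0·0.4073 = 91.81 pbw
LOI: 158.7·0.01010 + 343.8·0.002000 + 226.7·0.3187 + 199.1·0.2213 + 208.0·0.5927 = 241.9 pbw
Glass mass = batch − LOI = 1136 − 241.9 = 894.4 pbw (the oxide masses sum to this)
percent share: oxide ÷ glass, ×100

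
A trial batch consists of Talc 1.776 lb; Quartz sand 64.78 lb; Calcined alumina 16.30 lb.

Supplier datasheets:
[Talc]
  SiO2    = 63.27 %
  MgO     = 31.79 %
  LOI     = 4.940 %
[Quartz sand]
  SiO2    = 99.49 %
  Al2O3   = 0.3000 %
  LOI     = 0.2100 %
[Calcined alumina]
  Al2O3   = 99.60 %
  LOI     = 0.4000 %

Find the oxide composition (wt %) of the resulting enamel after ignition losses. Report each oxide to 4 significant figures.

Glass mass = 82.57 lb (batch 82.86 − LOI 0.2890).
Composition: SiO2 79.42%, Al2O3 19.90%, MgO 0.6838%

All arithmetic maintains exact precision from start to finish; mid-chain values are displayed, rounded to 4 significant digits, between the steps — every reported number receives exactly one rounding. All derived quantities are recomputed from the batch weights at 82.57 lb of glass in full float precision (totals, yield, glass mass, LOI, the three compositions) as written in the problem or answer text.
Oxide-by-oxide delivered mass:
  SiO2: 1.776·0.6327 + 64.78·0.9949 = 65.57 lb
  Al2O3: 64.78·0.003000 + 16.30·0.9960 = 16.43 lb
  MgO: 1.776·0.3179 = 0.5646 lb
LOI: 1.776·0.04940 + 64.78·0.002100 + 16.30·0.004000 = 0.2890 lb
Net of LOI, the glass mass = 82.86 − 0.2890 = 82.57 lb (matching Σ of the oxides)
wt % = oxide mass / glass mass × 100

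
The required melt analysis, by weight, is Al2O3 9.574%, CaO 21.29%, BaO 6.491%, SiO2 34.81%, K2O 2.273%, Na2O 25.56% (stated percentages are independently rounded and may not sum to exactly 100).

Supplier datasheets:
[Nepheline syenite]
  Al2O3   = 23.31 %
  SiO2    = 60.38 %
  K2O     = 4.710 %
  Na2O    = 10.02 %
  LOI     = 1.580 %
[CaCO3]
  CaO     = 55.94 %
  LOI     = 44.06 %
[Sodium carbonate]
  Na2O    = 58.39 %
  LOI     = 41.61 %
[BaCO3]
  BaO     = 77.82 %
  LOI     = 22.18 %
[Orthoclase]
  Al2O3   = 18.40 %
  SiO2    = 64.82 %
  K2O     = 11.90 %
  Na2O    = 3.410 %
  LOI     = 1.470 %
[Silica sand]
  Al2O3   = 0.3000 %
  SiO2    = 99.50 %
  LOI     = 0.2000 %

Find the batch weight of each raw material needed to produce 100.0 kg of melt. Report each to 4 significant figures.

Batch per 100.0 kg melt:
  Nepheline syenite: 37.63 kg
  CaCO3: 38.06 kg
  Sodium carbonate: 37.07 kg
  BaCO3: 8.341 kg
  Orthoclase: 4.207 kg
  Silica sand: 9.409 kg
Total batch = 134.7 kg; LOI loss = 34.72 kg; yield = 74.23%

Every computation holds full precision all the way through; intermediates are displayed (rounded to four significant digits) as written; every reported figure takes just one rounding — the derived quantities are rebuilt starting from the weights per 100.0 kg of glass at full float precision (the yield, LOI, the totals, net glass mass, the six compositions), as they appear in the problem or the answer.
Target oxide masses per 100.0 kg melt:
  Al2O3: 9.574% × 100.0 = 9.574 kg
  CaO: 21.29% × 100.0 = 21.29 kg
  BaO: 6.491% × 100.0 = 6.491 kg
  SiO2: 34.81% × 100.0 = 34.81 kg
  K2O: 2.273% × 100.0 = 2.273 kg
  Na2O: 25.56% × 100.0 = 25.56 kg
Per-oxide balance check with the batch weights as given, for the quoted basis mass (each sum matches its target mass within answer rounding):
  Al2O3: 37.63·0.2331 + 4.207·0.1840 + 9.409·0.003000 = 9.574 kg (target 9.574 kg)
  CaO: 38.06·0.5594 = 21.29 kg (target 21.29 kg)
  BaO: 8.341·0.7782 = 6.491 kg (target 6.491 kg)
  SiO2: 37.63·0.6038 + 4.207·0.6482 + 9.409·0.9950 = 34.81 kg (target 34.81 kg)
  K2O: 37.63·0.04710 + 4.207·0.1190 = 2.273 kg (target 2.273 kg)
  Na2O: 37.63·0.1002 + 37.07·0.5839 + 4.207·0.03410 = 25.56 kg (target 25.56 kg)
Glass-mass sanity pass: whole batch net of LOI = 100.0 kg (targets for the oxides total 100.0 kg; against the stated basis, 100.0 kg — any gap is answer rounding).
Adding the batch up: Σ batch = 134.7 kg; loss to ignition Σ batch·LOI = 34.72 kg; yield: glass divided by total = 74.23%.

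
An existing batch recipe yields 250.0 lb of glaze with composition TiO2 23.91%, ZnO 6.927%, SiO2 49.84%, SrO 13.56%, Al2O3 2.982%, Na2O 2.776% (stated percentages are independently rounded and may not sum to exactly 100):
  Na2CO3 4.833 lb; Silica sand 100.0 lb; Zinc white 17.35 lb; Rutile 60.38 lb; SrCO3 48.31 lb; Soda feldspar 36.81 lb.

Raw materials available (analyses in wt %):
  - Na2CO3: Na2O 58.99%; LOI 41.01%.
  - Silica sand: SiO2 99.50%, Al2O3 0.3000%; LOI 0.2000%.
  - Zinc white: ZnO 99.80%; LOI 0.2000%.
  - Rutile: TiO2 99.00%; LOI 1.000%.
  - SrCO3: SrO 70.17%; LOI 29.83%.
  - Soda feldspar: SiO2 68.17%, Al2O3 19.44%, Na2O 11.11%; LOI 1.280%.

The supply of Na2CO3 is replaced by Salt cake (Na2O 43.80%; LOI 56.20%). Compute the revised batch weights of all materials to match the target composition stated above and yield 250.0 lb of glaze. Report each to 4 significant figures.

Working values are printed rounded to 4 significant digits across the worked steps — all arithmetic holds full precision through the solve — each reported value receives exactly one rounding; the derived quantities (the yield, six oxide percentages, totals, ignition loss, glass mass) are rebuilt at full precision using the weight values on 250.0 lb of glass as written in the problem or the answer.
The oxide mass targets at 250.0 lb glaze:
  TiO2: 23.91% × 250.0 = 59.78 lb
  ZnO: 6.927% × 250.0 = 17.32 lb
  SiO2: 49.84% × 250.0 = 124.6 lb
  SrO: 13.56% × 250.0 = 33.90 lb
  Al2O3: 2.982% × 250.0 = 7.455 lb
  Na2O: 2.776% × 250.0 = 6.940 lb
Per-oxide balance check per the reported batch figures, against the basis in use (summed amounts equal target values modulo rounding of the values):
  TiO2: 60.38·0.9900 = 59.78 lb (target 59.78 lb)
  ZnO: 17.35·0.9980 = 17.32 lb (target 17.32 lb)
  SiO2: 100.0·0.9950 + 36.81·0.6817 = 124.6 lb (target 124.6 lb)
  SrO: 48.31·0.7017 = 33.90 lb (target 33.90 lb)
  Al2O3: 100.0·0.003000 + 36.81·0.1944 = 7.456 lb (target 7.455 lb)
  Na2O: 6.509·0.4380 + 36.81·0.1111 = 6.941 lb (target 6.940 lb)
The glass-mass cross-check: Σ batch − LOI loss = 250.0 lb (summing oxide targets gives 250.0 lb; versus the stated basis of 250.0 lb — gaps are rounding artifacts).
Batch grand total — Σ batch = 269.4 lb; Σ batch·LOI gives LOI loss = 19.38 lb; as yield: glass ÷ batch → 92.81%.

Revised batch per 250.0 lb glaze:
  Salt cake: 6.509 lb
  Silica sand: 100.0 lb
  Zinc white: 17.35 lb
  Rutile: 60.38 lb
  SrCO3: 48.31 lb
  Soda feldspar: 36.81 lb
Total batch = 269.4 lb; LOI loss = 19.38 lb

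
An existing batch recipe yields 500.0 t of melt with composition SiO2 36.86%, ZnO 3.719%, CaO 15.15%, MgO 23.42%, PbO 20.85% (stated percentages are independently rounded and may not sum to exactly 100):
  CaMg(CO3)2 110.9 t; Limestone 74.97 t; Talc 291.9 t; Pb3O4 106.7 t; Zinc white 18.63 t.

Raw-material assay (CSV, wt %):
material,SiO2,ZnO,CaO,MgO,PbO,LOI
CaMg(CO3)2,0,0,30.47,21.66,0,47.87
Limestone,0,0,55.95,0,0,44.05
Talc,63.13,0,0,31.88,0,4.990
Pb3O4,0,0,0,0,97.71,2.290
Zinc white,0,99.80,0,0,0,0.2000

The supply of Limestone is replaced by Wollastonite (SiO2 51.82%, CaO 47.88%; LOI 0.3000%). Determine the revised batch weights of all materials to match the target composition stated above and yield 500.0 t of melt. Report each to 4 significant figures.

Revised batch per 500.0 t melt:
  CaMg(CO3)2: 170.8 t
  Wollastonite: 49.53 t
  Talc: 251.3 t
  Pb3O4: 106.7 t
  Zinc white: 18.63 t
Total batch = 597.0 t; LOI loss = 96.93 t

All arithmetic holds exact precision from start to finish — in-progress results are displayed, rounded to 4 significant digits, when written out; a single rounding finalizes every reported figure. The derived quantities, which include five oxide percentages, LOI, net glass mass, yield, totals, are re-derived at exact precision, exactly as printed in the problem or the answer, starting from the weights on 500.0 t of glass.
Oxide-by-oxide targets in 500.0 t melt:
  SiO2: 36.86% × 500.0 = 184.3 t
  ZnO: 3.719% × 500.0 = 18.60 t
  CaO: 15.15% × 500.0 = 75.75 t
  MgO: 23.42% × 500.0 = 117.1 t
  PbO: 20.85% × 500.0 = 104.2 t
Checking each oxide sum from the weights as reported, per the basis as stated (each sum matches its target mass modulo rounding of the values):
  SiO2: 49.53·0.5182 + 251.3·0.6313 = 184.3 t (target 184.3 t)
  ZnO: 18.63·0.9980 = 18.59 t (target 18.60 t)
  CaO: 170.8·0.3047 + 49.53·0.4788 = 75.76 t (target 75.75 t)
  MgO: 170.8·0.2166 + 251.3·0.3188 = 117.1 t (target 117.1 t)
  PbO: 106.7·0.9771 = 104.3 t (target 104.2 t)
The glass-mass cross-check: Σ batch − LOI loss = 500.0 t (the targets, summed, come to 500.0 t; with the basis standing at 500.0 t — any gap is answer rounding).
Summing the batch: Σ batch = 597.0 t; loss to ignition Σ batch·LOI = 96.93 t; yield = glass ÷ total batch = 83.76%.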